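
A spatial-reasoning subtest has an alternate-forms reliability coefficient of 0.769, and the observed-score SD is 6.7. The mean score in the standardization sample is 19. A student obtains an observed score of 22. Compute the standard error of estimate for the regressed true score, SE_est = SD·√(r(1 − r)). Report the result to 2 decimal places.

2.82

SE_est = SD * √(r(1 − r)) = 6.70000 * √0.17764 ≈ 6.70000 * 0.42147 ≈ 2.82387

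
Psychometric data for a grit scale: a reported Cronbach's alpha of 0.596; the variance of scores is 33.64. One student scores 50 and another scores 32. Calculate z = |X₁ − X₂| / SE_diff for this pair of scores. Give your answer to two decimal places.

SD = √33.64 = 5.800
SEM = 5.800×√(1 − 0.596) ≈ 3.687
SE_diff = √2 × SEM ≈ 5.214
z = |50 − 32| / 5.214 = 18 / 5.214 ≈ 3.453

3.45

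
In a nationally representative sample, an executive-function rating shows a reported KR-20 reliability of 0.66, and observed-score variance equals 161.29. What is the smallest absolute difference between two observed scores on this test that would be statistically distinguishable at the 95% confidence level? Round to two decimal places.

20.53

SD = √161.29 = 12.7000
The standard error of measurement is 12.7000*√(1 − 0.6600) ≈ 12.7000*0.5831 ≈ 7.4053.
SE_diff = √2 * SEM ≈ 10.4727
Smallest detectable difference = 1.96*10.4727 ≈ 20.5265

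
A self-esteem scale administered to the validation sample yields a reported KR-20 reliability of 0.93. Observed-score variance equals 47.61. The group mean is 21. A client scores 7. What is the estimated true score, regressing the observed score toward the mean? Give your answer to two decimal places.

7.98

Estimated true score = 0.9300×7 + (1 − 0.9300)×21 ≈ 7.9800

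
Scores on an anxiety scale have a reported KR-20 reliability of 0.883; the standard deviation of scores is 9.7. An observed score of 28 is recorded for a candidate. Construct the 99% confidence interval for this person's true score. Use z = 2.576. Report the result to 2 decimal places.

SEM = 9.700×√(1 − 0.883) ≃ 3.318
Margin = 2.576 × 3.318 ≃ 8.547
Interval: (19.453, 36.547)

[19.45, 36.55]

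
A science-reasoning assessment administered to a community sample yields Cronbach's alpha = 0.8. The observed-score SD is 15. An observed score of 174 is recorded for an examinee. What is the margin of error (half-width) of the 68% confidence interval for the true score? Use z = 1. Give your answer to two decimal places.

6.71

SEM = 15.000 * √(1 − 0.800) = 15.000 * √0.200 ≈ 15.000 * 0.447 ≈ 6.708
1 * SEM ≈ 6.708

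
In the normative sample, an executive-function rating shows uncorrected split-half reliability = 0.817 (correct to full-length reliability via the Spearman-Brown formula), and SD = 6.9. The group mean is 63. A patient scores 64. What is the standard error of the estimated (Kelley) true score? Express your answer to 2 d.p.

Spearman-Brown: r = 2(0.817) / (1 + 0.817) = 1.634 / 1.817 ≃ 0.899
SE_est = SD · √(r(1 − r)) = 6.900 · √0.091 ≃ 6.900 · 0.301 ≃ 2.077

2.08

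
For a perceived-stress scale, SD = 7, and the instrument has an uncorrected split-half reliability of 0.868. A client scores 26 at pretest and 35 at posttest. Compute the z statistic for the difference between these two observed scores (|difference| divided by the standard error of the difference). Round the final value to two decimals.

3.42

r_full = 2·0.868 / (1 + 0.868) ≈ 0.9293
SEM = 7.0000 * √(1 − 0.9293) = 7.0000 * √0.0707 ≈ 7.0000 * 0.2658 ≈ 1.8608
SE_diff = √2 * SEM ≈ 2.6315
z = 9 / 2.6315 ≈ 3.4200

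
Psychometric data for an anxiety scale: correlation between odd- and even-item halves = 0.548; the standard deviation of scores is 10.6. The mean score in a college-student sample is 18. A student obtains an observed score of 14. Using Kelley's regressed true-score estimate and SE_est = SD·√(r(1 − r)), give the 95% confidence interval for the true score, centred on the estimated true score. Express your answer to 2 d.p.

[5.72, 24.61]

r_full = 2·0.548 / (1 + 0.548) ≈ 0.708
T̂ = r·X + (1 − r)·M = 0.708*14 + 0.292*18 = 9.912 + 5.256 ≈ 15.168
SE_est = 10.600*√(0.708*0.292) ≈ 4.820
95% CI: 15.168 ± 9.446 ≈ (5.722, 24.614)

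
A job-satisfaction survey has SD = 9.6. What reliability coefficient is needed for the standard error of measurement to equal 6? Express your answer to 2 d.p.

Required reliability = 1 − (SEM/SD)² = 1 − 0.391 ≈ 0.609

0.61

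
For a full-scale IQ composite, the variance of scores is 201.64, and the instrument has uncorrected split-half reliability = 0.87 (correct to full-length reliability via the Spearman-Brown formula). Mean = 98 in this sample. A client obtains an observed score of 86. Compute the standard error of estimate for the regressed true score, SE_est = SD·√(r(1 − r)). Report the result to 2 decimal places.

σ = 201.64^(1/2) = 14.200
Spearman-Brown: r = 2(0.87) / (1 + 0.87) = 1.740 / 1.870 ≃ 0.930
SE_est = 14.200×√(0.930×0.070) ≃ 3.612

3.61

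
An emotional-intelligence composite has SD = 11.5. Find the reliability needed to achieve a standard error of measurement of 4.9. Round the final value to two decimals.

r = 1 − (SEM / SD)² = 1 − (4.900 / 11.5)² ≈ 1 − 0.182 ≈ 0.818

0.82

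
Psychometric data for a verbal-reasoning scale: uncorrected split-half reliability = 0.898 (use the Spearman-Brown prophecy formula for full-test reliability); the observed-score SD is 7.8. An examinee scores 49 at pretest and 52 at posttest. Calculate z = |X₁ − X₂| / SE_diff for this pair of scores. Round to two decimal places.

r_full = 2·0.898 / (1 + 0.898) ≈ 0.946
SEM = 7.800 * √(1 − 0.946) = 7.800 * √0.054 ≈ 7.800 * 0.232 ≈ 1.808
SE_diff = √2 * SEM ≈ 2.557
z = |49 − 52| / 2.557 = 3 / 2.557 ≈ 1.173

1.17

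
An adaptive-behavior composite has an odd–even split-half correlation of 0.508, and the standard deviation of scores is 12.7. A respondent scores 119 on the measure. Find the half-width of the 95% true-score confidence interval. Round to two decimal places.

14.22

Spearman-Brown: r = 2(0.508) / (1 + 0.508) = 1.01600 / 1.50800 ≈ 0.67374
The standard error of measurement is 12.70000*√(1 − 0.67374) ≈ 12.70000*0.57119 ≈ 7.25413.
Margin = 1.96 * 7.25413 ≈ 14.21810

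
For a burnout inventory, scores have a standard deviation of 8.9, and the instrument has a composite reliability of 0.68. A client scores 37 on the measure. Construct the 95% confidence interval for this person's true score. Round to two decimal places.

SEM = 8.9000 * √(1 − 0.6800) = 8.9000 * √0.3200 ≈ 8.9000 * 0.5657 ≈ 5.0346
Half-width = 1.96*5.0346 ≈ 9.8678
CI = 37 ± 9.8678 → [27.1322, 46.8678]

[27.13, 46.87]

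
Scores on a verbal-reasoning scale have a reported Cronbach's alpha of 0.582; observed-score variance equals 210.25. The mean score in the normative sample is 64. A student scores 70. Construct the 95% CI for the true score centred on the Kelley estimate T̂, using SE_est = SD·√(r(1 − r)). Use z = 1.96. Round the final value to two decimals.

SD = √210.25 ≈ 14.5000
T̂ = r·X + (1 − r)·M = 0.5820·70 + 0.4180·64 = 40.7400 + 26.7520 ≈ 67.4920
SE_est = SD · √(r(1 − r)) = 14.5000 · √0.2433 ≈ 14.5000 · 0.4932 ≈ 7.1518
95% CI: 67.4920 ± 14.0176 ≈ (53.4744, 81.5096)

[53.47, 81.51]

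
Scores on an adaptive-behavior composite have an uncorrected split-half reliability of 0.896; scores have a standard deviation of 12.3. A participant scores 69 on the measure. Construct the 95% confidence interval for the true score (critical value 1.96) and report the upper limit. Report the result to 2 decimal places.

Spearman-Brown: r = 2(0.896) / (1 + 0.896) = 1.7920 / 1.8960 ≈ 0.9451
SEM = 12.3000 × √(1 − 0.9451) = 12.3000 × √0.0549 ≈ 12.3000 × 0.2342 ≈ 2.8807
Half-width = 1.96×2.8807 ≈ 5.6462
Upper limit = 69 + 5.6462 ≈ 74.6462

74.65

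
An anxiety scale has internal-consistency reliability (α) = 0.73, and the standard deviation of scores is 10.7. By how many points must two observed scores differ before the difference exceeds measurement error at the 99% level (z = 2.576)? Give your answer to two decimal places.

SEM = 10.7000×√(1 − 0.7300) ≈ 5.5599
Standard error of the difference = 5.5599·√2 ≈ 7.8629
Minimum reliable difference = 2.576 × SE_diff ≈ 2.576 × 7.8629 ≈ 20.2547

20.25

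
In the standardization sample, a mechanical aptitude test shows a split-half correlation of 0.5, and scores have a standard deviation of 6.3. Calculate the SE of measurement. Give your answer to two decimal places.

3.64

Full-length reliability (Spearman-Brown) = 2(0.5)/(1+0.5) ≈ 0.667
The standard error of measurement is 6.300×√(1 − 0.667) ≈ 6.300×0.577 ≈ 3.637.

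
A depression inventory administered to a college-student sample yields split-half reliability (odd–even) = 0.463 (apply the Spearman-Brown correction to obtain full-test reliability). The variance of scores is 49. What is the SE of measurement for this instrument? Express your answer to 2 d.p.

σ = 49^(1/2) = 7.000
r_full = 2·0.463 / (1 + 0.463) ≈ 0.633
SEM = 7.000 * √(1 − 0.633) = 7.000 * √0.367 ≈ 7.000 * 0.606 ≈ 4.241

4.24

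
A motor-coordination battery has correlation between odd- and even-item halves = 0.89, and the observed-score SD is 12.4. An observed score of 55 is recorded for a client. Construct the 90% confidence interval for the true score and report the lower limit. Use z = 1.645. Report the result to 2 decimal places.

50.08

Spearman-Brown: r = 2(0.89) / (1 + 0.89) = 1.780 / 1.890 ≈ 0.942
The standard error of measurement is 12.400·√(1 − 0.942) ≈ 12.400·0.241 ≈ 2.991.
Margin = 1.645 · 2.991 ≈ 4.921
Lower bound: 55 − 4.921 = 50.079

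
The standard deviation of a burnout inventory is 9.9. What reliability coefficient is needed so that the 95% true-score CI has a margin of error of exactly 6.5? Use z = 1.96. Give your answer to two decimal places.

0.89

Required SEM = 6.5 / 1.96 ≈ 3.3163
r = 1 − (SEM / SD)² = 1 − (3.3163 / 9.9)² ≈ 1 − 0.1122 ≈ 0.8878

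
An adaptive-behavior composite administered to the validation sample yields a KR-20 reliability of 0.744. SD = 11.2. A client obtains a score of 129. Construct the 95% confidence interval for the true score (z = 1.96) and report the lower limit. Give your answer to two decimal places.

SEM = 11.2000*√(1 − 0.7440) ≃ 5.6668
Half-width = 1.96*5.6668 ≃ 11.1069
Lower limit = 129 − 11.1069 ≃ 117.8931

117.89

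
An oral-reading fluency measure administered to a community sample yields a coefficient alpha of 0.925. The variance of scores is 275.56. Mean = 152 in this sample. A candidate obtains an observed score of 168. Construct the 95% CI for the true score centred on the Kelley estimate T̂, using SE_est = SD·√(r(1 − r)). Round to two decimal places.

SD = √275.56 = 16.6000
T̂ = r·X + (1 − r)·M = 0.9250·168 + 0.0750·152 = 155.4000 + 11.4000 ≈ 166.8000
SE_est = SD · √(r(1 − r)) = 16.6000 · √0.0694 ≈ 16.6000 · 0.2634 ≈ 4.3723
95% CI: 166.8000 ± 8.5697 ≈ (158.2303, 175.3697)

[158.23, 175.37]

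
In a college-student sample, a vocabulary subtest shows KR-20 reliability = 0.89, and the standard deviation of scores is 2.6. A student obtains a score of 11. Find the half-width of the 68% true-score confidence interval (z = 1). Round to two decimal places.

The standard error of measurement is 2.60000×√(1 − 0.89000) ≃ 2.60000×0.33166 ≃ 0.86232.
Margin = 1 × 0.86232 ≃ 0.86232

0.86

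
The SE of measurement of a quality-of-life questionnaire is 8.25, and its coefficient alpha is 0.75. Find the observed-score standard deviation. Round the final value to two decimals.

SD = SEM / √(1 − r) = 8.25 / √0.250 ≈ 8.25 / 0.500 ≈ 16.500

16.50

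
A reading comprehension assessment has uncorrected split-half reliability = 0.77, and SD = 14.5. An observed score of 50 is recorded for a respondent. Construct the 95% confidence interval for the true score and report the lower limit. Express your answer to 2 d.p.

r_full = 2·0.77 / (1 + 0.77) ≈ 0.8701
The standard error of measurement is 14.5000*√(1 − 0.8701) ≈ 14.5000*0.3605 ≈ 5.2269.
1.96 * SEM ≈ 10.2447
Lower limit = 50 − 10.2447 ≈ 39.7553

39.76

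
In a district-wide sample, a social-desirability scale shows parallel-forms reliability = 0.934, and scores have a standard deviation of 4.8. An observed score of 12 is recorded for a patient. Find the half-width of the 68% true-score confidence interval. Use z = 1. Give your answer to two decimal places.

SEM = 4.8000·√(1 − 0.9340) ≈ 1.2331
Half-width = 1·1.2331 ≈ 1.2331

1.23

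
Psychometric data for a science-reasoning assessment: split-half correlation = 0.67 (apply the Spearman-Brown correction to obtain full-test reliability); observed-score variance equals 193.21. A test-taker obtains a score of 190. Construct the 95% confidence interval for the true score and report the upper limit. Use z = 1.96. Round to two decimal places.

202.11

SD = √193.21 ≈ 13.9000
Full-length reliability (Spearman-Brown) = 2(0.67)/(1+0.67) ≈ 0.8024
SEM = 13.9000 · √(1 − 0.8024) = 13.9000 · √0.1976 ≈ 13.9000 · 0.4445 ≈ 6.1789
1.96 · SEM ≈ 12.1107
Upper bound: 190 + 12.1107 = 202.1107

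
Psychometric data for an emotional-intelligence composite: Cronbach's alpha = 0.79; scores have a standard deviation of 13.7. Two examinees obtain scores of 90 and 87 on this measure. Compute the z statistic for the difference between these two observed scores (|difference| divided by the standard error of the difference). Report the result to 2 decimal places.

0.34

SEM = 13.700 * √(1 − 0.790) = 13.700 * √0.210 ≃ 13.700 * 0.458 ≃ 6.278
Standard error of the difference = 6.278·√2 ≃ 8.879
z = |90 − 87| / 8.879 = 3 / 8.879 ≃ 0.338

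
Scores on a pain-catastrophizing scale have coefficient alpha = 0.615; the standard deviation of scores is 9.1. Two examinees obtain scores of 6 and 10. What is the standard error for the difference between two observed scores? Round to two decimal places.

The standard error of measurement is 9.1000*√(1 − 0.6150) ≃ 9.1000*0.6205 ≃ 5.6464.
SE_diff = SEM * √2 ≃ 5.6464 * 1.4142 ≃ 7.9852

7.99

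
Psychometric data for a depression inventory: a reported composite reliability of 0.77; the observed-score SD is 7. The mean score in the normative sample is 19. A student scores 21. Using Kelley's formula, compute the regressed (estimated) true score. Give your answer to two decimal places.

T̂ = 0.770(21) + 0.230(19) ≈ 20.540

20.54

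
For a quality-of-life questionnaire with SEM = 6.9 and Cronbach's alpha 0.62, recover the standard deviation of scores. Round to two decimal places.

11.19

SD = 6.9 / √(1 − 0.62) ≈ 11.19328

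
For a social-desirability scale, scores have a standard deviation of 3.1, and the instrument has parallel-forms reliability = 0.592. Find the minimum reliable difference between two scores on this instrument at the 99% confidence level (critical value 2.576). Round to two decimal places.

7.21

The standard error of measurement is 3.1000×√(1 − 0.5920) ≈ 3.1000×0.6387 ≈ 1.9801.
SE_diff = SEM × √2 ≈ 1.9801 × 1.4142 ≈ 2.8003
Smallest detectable difference = 2.576×2.8003 ≈ 7.2136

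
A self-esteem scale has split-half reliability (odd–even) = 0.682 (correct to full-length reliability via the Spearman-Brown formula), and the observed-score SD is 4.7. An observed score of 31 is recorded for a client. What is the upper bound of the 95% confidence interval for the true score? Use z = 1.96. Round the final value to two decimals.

Spearman-Brown: r = 2(0.682) / (1 + 0.682) = 1.364 / 1.682 ≈ 0.811
SEM = 4.700 * √(1 − 0.811) = 4.700 * √0.189 ≈ 4.700 * 0.435 ≈ 2.044
Margin = 1.96 * 2.044 ≈ 4.005
Upper limit = 31 + 4.005 ≈ 35.005

35.01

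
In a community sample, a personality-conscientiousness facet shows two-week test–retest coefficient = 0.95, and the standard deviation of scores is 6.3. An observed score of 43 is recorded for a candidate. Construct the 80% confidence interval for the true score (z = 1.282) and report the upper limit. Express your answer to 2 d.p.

SEM = 6.300 × √(1 − 0.950) = 6.300 × √0.050 ≈ 6.300 × 0.224 ≈ 1.409
Margin = 1.282 × 1.409 ≈ 1.806
Upper bound: 43 + 1.806 = 44.806

44.81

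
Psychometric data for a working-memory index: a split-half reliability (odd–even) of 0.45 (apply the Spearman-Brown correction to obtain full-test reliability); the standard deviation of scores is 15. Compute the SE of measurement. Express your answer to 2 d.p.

9.24

Spearman-Brown: r = 2(0.45) / (1 + 0.45) = 0.900 / 1.450 ≈ 0.621
SEM = 15.000 × √(1 − 0.621) = 15.000 × √0.379 ≈ 15.000 × 0.616 ≈ 9.238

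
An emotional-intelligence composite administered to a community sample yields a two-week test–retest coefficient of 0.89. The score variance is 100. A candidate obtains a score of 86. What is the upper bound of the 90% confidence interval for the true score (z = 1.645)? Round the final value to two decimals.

SD = √100 ≈ 10.00000
SEM = 10.00000×√(1 − 0.89000) ≈ 3.31662
1.645 × SEM ≈ 5.45585
Upper bound: 86 + 5.45585 = 91.45585

91.46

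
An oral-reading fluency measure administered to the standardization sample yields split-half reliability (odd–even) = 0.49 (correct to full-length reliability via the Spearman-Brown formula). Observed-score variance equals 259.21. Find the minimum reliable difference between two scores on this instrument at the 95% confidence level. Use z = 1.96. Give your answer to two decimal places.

SD = √259.21 ≈ 16.1000
Spearman-Brown: r = 2(0.49) / (1 + 0.49) = 0.9800 / 1.4900 ≈ 0.6577
SEM = 16.1000·√(1 − 0.6577) ≈ 9.4193
SE_diff = √2 · SEM ≈ 13.3209
Minimum reliable difference = 1.96 · SE_diff ≈ 1.96 · 13.3209 ≈ 26.1089

26.11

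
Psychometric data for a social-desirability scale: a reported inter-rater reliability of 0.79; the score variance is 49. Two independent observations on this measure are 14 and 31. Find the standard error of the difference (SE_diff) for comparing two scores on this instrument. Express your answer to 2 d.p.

4.54

SD = √49 ≃ 7.000
SEM = 7.000·√(1 − 0.790) ≃ 3.208
SE_diff = SEM · √2 ≃ 3.208 · 1.414 ≃ 4.537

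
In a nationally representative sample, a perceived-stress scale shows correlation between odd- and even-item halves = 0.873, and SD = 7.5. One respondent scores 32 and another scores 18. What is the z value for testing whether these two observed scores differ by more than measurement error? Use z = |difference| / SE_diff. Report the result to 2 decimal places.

5.07

Spearman-Brown: r = 2(0.873) / (1 + 0.873) = 1.74600 / 1.87300 ≈ 0.93219
SEM = 7.50000 · √(1 − 0.93219) = 7.50000 · √0.06781 ≈ 7.50000 · 0.26040 ≈ 1.95296
SE_diff = √2 · SEM ≈ 2.76191
z = |32 − 18| / 2.76191 = 14 / 2.76191 ≈ 5.06896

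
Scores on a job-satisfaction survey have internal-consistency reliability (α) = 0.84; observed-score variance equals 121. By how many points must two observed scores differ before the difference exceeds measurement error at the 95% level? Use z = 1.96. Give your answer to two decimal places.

σ = 121^(1/2) = 11.000
SEM = 11.000 · √(1 − 0.840) = 11.000 · √0.160 ≈ 11.000 · 0.400 ≈ 4.400
Standard error of the difference = 4.400·√2 ≈ 6.223
Minimum reliable difference = 1.96 · SE_diff ≈ 1.96 · 6.223 ≈ 12.196

12.20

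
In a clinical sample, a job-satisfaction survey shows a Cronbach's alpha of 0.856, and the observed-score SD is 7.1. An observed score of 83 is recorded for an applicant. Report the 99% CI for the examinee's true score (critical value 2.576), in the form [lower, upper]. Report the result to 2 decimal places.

[76.06, 89.94]

SEM = 7.100*√(1 − 0.856) ≈ 2.694
2.576 * SEM ≈ 6.940
CI = 83 ± 6.940 → [76.060, 89.940]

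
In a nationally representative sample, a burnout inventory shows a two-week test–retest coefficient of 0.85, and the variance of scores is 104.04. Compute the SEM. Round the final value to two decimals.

3.95

SD = √104.04 ≃ 10.200
SEM = 10.200 × √(1 − 0.850) = 10.200 × √0.150 ≃ 10.200 × 0.387 ≃ 3.950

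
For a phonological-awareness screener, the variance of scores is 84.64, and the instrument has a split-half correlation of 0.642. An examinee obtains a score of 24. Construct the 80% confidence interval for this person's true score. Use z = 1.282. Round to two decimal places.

σ = 84.64^(1/2) = 9.20000
Full-length reliability (Spearman-Brown) = 2(0.642)/(1+0.642) ≃ 0.78197
The standard error of measurement is 9.20000*√(1 − 0.78197) ≃ 9.20000*0.46693 ≃ 4.29579.
Margin = 1.282 * 4.29579 ≃ 5.50720
80% CI: 24 ± 5.50720 = [18.49280, 29.50720]

[18.49, 29.51]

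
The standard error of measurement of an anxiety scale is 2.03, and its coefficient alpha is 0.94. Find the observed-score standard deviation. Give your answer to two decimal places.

SD = 2.03 / √(1 − 0.94) ≃ 8.2874

8.29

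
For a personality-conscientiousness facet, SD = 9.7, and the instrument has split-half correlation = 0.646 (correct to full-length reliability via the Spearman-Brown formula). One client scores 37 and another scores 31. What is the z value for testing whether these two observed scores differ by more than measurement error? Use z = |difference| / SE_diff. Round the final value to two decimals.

r_full = 2·0.646 / (1 + 0.646) ≈ 0.785
SEM = 9.700 × √(1 − 0.785) = 9.700 × √0.215 ≈ 9.700 × 0.464 ≈ 4.498
SE_diff = SEM × √2 ≈ 4.498 × 1.414 ≈ 6.362
z = 6 / 6.362 ≈ 0.943

0.94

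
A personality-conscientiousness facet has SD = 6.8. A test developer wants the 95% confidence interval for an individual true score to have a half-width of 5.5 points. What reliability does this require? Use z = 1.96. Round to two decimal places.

Required SEM = 5.5 / 1.96 ≈ 2.8061
Required reliability = 1 − (SEM/SD)² = 1 − 0.1703 ≈ 0.8297

0.83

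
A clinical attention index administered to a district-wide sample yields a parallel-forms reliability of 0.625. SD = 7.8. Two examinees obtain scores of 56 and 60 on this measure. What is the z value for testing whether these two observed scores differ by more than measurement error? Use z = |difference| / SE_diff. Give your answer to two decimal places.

0.59

SEM = 7.800×√(1 − 0.625) ≈ 4.777
SE_diff = SEM × √2 ≈ 4.777 × 1.414 ≈ 6.755
z = |56 − 60| / 6.755 = 4 / 6.755 ≈ 0.592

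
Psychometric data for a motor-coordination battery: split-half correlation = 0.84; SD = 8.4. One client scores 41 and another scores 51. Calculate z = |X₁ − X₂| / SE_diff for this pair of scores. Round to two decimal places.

2.85

Full-length reliability (Spearman-Brown) = 2(0.84)/(1+0.84) ≈ 0.9130
SEM = 8.4000·√(1 − 0.9130) ≈ 2.4770
SE_diff = √2 · SEM ≈ 3.5030
z = |41 − 51| / 3.5030 = 10 / 3.5030 ≈ 2.8547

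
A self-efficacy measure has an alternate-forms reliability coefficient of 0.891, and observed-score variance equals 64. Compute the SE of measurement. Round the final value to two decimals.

SD = √64 = 8.0000
SEM = 8.0000 · √(1 − 0.8910) = 8.0000 · √0.1090 ≈ 8.0000 · 0.3302 ≈ 2.6412

2.64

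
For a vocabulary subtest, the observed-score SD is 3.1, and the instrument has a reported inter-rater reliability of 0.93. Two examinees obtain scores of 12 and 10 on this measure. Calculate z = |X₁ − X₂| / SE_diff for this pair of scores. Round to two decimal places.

1.72

The standard error of measurement is 3.1000*√(1 − 0.9300) ≈ 3.1000*0.2646 ≈ 0.8202.
Standard error of the difference = 0.8202·√2 ≈ 1.1599
z = 2 / 1.1599 ≈ 1.7243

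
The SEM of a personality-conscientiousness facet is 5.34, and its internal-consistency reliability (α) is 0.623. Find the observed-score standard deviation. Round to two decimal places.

SD = SEM / √(1 − r) = 5.34 / √0.377 ≈ 5.34 / 0.614 ≈ 8.697

8.70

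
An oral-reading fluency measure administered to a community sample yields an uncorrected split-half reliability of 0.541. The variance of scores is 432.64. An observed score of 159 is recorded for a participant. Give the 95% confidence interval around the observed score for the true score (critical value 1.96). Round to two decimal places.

SD = √432.64 = 20.8000
r_full = 2·0.541 / (1 + 0.541) ≈ 0.7021
SEM = 20.8000*√(1 − 0.7021) ≈ 11.3519
Half-width = 1.96*11.3519 ≈ 22.2497
95% CI: 159 ± 22.2497 = [136.7503, 181.2497]

[136.75, 181.25]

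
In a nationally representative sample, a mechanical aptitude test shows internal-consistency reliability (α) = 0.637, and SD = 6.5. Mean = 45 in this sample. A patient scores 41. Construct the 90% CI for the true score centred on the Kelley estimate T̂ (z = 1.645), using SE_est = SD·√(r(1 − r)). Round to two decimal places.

Estimated true score = 0.637×41 + (1 − 0.637)×45 ≃ 42.452
SE_est = SD × √(r(1 − r)) = 6.500 × √0.231 ≃ 6.500 × 0.481 ≃ 3.126
CI = 42.452 ± 1.645 × 3.126 → [37.310, 47.594]

[37.31, 47.59]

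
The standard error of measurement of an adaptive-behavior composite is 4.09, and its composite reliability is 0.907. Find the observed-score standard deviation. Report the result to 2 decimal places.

SD = 4.09 / √(1 − 0.907) ≈ 13.4116

13.41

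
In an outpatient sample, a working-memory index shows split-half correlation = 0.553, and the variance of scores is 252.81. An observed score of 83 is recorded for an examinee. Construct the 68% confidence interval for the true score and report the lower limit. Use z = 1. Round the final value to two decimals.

SD = √252.81 ≃ 15.90000
Spearman-Brown: r = 2(0.553) / (1 + 0.553) = 1.10600 / 1.55300 ≃ 0.71217
SEM = 15.90000*√(1 − 0.71217) ≃ 8.53032
1 * SEM ≃ 8.53032
Lower bound: 83 − 8.53032 = 74.46968

74.47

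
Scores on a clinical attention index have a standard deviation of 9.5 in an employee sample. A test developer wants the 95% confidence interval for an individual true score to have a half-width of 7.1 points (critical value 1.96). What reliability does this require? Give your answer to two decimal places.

Required SEM = 7.1 / 1.96 ≃ 3.62245
r = 1 − (SEM / SD)² = 1 − (3.62245 / 9.5)² ≃ 1 − 0.14540 ≃ 0.85460

0.85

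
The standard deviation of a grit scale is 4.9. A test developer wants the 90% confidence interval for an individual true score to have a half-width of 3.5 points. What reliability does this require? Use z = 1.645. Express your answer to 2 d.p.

0.81

Required SEM = 3.5 / 1.645 ≈ 2.1277
r = 1 − (SEM / SD)² = 1 − (2.1277 / 4.9)² ≈ 1 − 0.1885 ≈ 0.8115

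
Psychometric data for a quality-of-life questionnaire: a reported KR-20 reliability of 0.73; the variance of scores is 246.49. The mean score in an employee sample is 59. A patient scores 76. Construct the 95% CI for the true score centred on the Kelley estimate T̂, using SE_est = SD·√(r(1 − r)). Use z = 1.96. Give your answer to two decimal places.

SD = √246.49 = 15.70000
Estimated true score = 0.73000×76 + (1 − 0.73000)×59 ≈ 71.41000
SE_est = 15.70000·√[r(1 − r)] ≈ 6.97016
95% CI: 71.41000 ± 13.66152 ≈ (57.74848, 85.07152)

[57.75, 85.07]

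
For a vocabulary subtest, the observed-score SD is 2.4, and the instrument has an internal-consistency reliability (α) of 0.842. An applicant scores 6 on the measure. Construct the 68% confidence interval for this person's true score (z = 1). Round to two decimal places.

[5.05, 6.95]

SEM = 2.400 * √(1 − 0.842) = 2.400 * √0.158 ≃ 2.400 * 0.397 ≃ 0.954
Margin = 1 * 0.954 ≃ 0.954
CI = 6 ± 0.954 → [5.046, 6.954]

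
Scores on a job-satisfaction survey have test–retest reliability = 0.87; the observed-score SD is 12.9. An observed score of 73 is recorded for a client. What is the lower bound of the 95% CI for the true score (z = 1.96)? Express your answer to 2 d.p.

63.88

SEM = 12.9000*√(1 − 0.8700) ≈ 4.6512
1.96 * SEM ≈ 9.1163
Lower limit = 73 − 9.1163 ≈ 63.8837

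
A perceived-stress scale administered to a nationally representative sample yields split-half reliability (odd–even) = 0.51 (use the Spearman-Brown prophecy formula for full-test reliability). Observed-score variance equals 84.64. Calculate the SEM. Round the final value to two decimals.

SD = √84.64 ≈ 9.200
Spearman-Brown: r = 2(0.51) / (1 + 0.51) = 1.020 / 1.510 ≈ 0.675
SEM = 9.200 * √(1 − 0.675) = 9.200 * √0.325 ≈ 9.200 * 0.570 ≈ 5.241

5.24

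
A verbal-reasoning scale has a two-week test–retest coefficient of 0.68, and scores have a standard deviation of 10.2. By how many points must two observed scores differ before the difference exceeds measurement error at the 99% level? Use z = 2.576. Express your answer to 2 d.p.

SEM = 10.2000·√(1 − 0.6800) ≃ 5.7700
SE_diff = √2 · SEM ≃ 8.1600
Minimum reliable difference = 2.576 · SE_diff ≃ 2.576 · 8.1600 ≃ 21.0202

21.02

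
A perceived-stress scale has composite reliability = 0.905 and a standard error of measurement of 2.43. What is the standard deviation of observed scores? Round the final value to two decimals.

7.88

SD = 2.43 / √(1 − 0.905) ≈ 7.884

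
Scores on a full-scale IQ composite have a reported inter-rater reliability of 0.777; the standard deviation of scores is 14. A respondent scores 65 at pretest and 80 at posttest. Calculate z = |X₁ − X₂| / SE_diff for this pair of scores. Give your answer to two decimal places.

1.60

SEM = 14.0000 × √(1 − 0.7770) = 14.0000 × √0.2230 ≈ 14.0000 × 0.4722 ≈ 6.6112
Standard error of the difference = 6.6112·√2 ≈ 9.3497
z = |65 − 80| / 9.3497 = 15 / 9.3497 ≈ 1.6043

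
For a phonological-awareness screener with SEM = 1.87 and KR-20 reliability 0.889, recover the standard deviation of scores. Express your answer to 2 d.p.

σ = SEM·(1 − r)^(−1/2) ≈ 1.87·3.00150 ≈ 5.61281

5.61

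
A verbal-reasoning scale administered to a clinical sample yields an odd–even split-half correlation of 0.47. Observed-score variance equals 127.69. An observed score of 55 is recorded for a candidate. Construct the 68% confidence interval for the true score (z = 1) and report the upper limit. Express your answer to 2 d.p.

61.79

σ = 127.69^(1/2) = 11.300
Full-length reliability (Spearman-Brown) = 2(0.47)/(1+0.47) ≈ 0.639
SEM = 11.300 * √(1 − 0.639) = 11.300 * √0.361 ≈ 11.300 * 0.600 ≈ 6.785
Margin = 1 * 6.785 ≈ 6.785
Upper bound: 55 + 6.785 = 61.785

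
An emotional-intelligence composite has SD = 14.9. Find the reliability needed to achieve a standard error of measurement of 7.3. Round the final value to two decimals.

0.76

r = 1 − (SEM / SD)² = 1 − (7.3000 / 14.9)² ≃ 1 − 0.2400 ≃ 0.7600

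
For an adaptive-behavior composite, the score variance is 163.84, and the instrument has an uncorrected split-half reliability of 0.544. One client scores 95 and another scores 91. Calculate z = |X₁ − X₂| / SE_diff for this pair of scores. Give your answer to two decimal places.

σ = 163.84^(1/2) = 12.8000
Spearman-Brown: r = 2(0.544) / (1 + 0.544) = 1.0880 / 1.5440 ≈ 0.7047
The standard error of measurement is 12.8000×√(1 − 0.7047) ≈ 12.8000×0.5434 ≈ 6.9561.
SE_diff = SEM × √2 ≈ 6.9561 × 1.4142 ≈ 9.8375
z = 4 / 9.8375 ≈ 0.4066

0.41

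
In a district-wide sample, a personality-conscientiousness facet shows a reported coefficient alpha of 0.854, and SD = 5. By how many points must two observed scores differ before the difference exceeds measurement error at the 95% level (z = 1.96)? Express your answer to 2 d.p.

SEM = 5.0000 · √(1 − 0.8540) = 5.0000 · √0.1460 ≈ 5.0000 · 0.3821 ≈ 1.9105
Standard error of the difference = 1.9105·√2 ≈ 2.7019
Smallest detectable difference = 1.96·2.7019 ≈ 5.2956

5.30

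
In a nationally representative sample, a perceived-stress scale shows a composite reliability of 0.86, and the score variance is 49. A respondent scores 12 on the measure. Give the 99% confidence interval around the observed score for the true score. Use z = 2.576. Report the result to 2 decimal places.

[5.25, 18.75]

SD = √49 = 7.00000
SEM = 7.00000 · √(1 − 0.86000) = 7.00000 · √0.14000 ≈ 7.00000 · 0.37417 ≈ 2.61916
2.576 · SEM ≈ 6.74696
99% CI: 12 ± 6.74696 = [5.25304, 18.74696]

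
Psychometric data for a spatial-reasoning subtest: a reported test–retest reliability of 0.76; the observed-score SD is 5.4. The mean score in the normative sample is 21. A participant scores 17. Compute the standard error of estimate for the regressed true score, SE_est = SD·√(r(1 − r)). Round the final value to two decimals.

2.31

SE_est = SD × √(r(1 − r)) = 5.400 × √0.182 ≈ 5.400 × 0.427 ≈ 2.306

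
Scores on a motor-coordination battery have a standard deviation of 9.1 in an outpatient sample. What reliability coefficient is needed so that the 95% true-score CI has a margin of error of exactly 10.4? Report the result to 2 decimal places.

0.66

Required SEM = 10.4 / 1.96 ≈ 5.306
Required reliability = 1 − (SEM/SD)² = 1 − 0.340 ≈ 0.660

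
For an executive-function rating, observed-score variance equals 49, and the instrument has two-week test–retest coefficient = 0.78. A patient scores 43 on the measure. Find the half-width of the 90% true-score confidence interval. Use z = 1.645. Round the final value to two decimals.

5.40

SD = √49 ≃ 7.0000
SEM = 7.0000×√(1 − 0.7800) ≃ 3.2833
1.645 × SEM ≃ 5.4010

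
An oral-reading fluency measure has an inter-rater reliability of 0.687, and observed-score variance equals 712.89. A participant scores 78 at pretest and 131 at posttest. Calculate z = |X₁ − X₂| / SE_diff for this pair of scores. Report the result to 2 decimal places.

2.51

σ = 712.89^(1/2) = 26.7000
SEM = 26.7000 · √(1 − 0.6870) = 26.7000 · √0.3130 ≃ 26.7000 · 0.5595 ≃ 14.9377
Standard error of the difference = 14.9377·√2 ≃ 21.1251
z = 53 / 21.1251 ≃ 2.5089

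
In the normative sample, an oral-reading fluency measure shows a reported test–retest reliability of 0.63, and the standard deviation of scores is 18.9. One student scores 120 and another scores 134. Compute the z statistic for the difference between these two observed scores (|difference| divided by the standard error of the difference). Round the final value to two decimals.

0.86

SEM = 18.9000·√(1 − 0.6300) ≈ 11.4964
SE_diff = SEM · √2 ≈ 11.4964 · 1.4142 ≈ 16.2584
z = 14 / 16.2584 ≈ 0.8611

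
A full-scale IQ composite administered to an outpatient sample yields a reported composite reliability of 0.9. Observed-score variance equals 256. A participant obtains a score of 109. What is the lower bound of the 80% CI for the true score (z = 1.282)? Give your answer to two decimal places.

102.51

σ = 256^(1/2) = 16.00000
SEM = 16.00000 * √(1 − 0.90000) = 16.00000 * √0.10000 ≈ 16.00000 * 0.31623 ≈ 5.05964
Margin = 1.282 * 5.05964 ≈ 6.48646
Lower bound: 109 − 6.48646 = 102.51354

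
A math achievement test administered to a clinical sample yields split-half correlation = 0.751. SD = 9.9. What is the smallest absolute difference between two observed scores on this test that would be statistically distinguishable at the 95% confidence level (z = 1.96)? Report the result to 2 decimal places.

10.35

r_full = 2·0.751 / (1 + 0.751) ≈ 0.8578
SEM = 9.9000 · √(1 − 0.8578) = 9.9000 · √0.1422 ≈ 9.9000 · 0.3771 ≈ 3.7333
Standard error of the difference = 3.7333·√2 ≈ 5.2797
Smallest detectable difference = 1.96·5.2797 ≈ 10.3482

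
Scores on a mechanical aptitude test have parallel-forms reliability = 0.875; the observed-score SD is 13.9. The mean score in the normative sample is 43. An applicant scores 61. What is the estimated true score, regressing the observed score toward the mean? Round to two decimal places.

58.75

T̂ = 0.875(61) + 0.125(43) ≈ 58.750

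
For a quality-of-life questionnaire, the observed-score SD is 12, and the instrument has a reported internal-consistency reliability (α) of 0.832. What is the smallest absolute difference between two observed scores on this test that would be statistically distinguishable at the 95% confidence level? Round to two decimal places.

13.63

SEM = 12.00000 * √(1 − 0.83200) = 12.00000 * √0.16800 ≃ 12.00000 * 0.40988 ≃ 4.91854
Standard error of the difference = 4.91854·√2 ≃ 6.95586
Minimum reliable difference = 1.96 * SE_diff ≃ 1.96 * 6.95586 ≃ 13.63349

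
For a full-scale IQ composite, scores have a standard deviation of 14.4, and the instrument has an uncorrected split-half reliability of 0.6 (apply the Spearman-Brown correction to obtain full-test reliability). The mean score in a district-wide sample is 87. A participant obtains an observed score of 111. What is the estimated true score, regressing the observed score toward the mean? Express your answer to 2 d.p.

r_full = 2·0.6 / (1 + 0.6) ≈ 0.7500
Estimated true score = 0.7500*111 + (1 − 0.7500)*87 ≈ 105.0000

105.00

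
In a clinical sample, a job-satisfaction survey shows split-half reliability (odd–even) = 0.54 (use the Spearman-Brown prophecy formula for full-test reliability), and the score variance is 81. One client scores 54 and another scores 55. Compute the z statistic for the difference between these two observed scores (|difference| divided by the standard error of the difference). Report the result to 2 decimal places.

0.14

SD = √81 ≃ 9.0000
Full-length reliability (Spearman-Brown) = 2(0.54)/(1+0.54) ≃ 0.7013
SEM = 9.0000 · √(1 − 0.7013) = 9.0000 · √0.2987 ≃ 9.0000 · 0.5465 ≃ 4.9188
SE_diff = SEM · √2 ≃ 4.9188 · 1.4142 ≃ 6.9563
z = |54 − 55| / 6.9563 = 1 / 6.9563 ≃ 0.1438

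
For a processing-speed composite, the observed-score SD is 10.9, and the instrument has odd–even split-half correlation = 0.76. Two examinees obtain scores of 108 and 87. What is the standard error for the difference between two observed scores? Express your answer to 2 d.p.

5.69

r_full = 2·0.76 / (1 + 0.76) ≈ 0.864
The standard error of measurement is 10.900×√(1 − 0.864) ≈ 10.900×0.369 ≈ 4.025.
SE_diff = √2 × SEM ≈ 5.692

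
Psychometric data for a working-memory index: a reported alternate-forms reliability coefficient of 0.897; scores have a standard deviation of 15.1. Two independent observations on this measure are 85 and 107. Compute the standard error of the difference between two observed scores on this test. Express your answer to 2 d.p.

6.85

SEM = 15.100 * √(1 − 0.897) = 15.100 * √0.103 ≃ 15.100 * 0.321 ≃ 4.846
SE_diff = √2 * SEM ≃ 6.853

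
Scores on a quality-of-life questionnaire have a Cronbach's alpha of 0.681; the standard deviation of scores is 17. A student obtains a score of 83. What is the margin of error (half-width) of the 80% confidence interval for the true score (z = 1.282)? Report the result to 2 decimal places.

SEM = 17.0000*√(1 − 0.6810) ≈ 9.6016
1.282 * SEM ≈ 12.3093

12.31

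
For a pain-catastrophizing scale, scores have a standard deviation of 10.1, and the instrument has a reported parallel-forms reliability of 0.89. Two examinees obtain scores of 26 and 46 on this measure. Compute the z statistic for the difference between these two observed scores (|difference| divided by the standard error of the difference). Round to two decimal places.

The standard error of measurement is 10.1000·√(1 − 0.8900) ≈ 10.1000·0.3317 ≈ 3.3498.
SE_diff = SEM · √2 ≈ 3.3498 · 1.4142 ≈ 4.7373
z = |26 − 46| / 4.7373 = 20 / 4.7373 ≈ 4.2218

4.22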